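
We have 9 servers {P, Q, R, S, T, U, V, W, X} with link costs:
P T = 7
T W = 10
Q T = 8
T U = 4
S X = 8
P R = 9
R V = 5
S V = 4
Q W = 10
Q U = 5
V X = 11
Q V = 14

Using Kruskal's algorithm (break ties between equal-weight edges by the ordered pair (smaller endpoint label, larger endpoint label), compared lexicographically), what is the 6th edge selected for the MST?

Kruskal's algorithm — process edges by increasing weight (ties by edge label):
S V (4): add — endpoints in different components.
T U (4): add — endpoints in different components.
Q U (5): add — endpoints in different components.
R V (5): add — endpoints in different components.
P T (7): add — endpoints in different components.
Q T (8): skip — T and Q already connected.
S X (8): add — endpoints in different components.
P R (9): add — endpoints in different components.
Q W (10): add — endpoints in different components.
The 6th edge added is S X.

S-X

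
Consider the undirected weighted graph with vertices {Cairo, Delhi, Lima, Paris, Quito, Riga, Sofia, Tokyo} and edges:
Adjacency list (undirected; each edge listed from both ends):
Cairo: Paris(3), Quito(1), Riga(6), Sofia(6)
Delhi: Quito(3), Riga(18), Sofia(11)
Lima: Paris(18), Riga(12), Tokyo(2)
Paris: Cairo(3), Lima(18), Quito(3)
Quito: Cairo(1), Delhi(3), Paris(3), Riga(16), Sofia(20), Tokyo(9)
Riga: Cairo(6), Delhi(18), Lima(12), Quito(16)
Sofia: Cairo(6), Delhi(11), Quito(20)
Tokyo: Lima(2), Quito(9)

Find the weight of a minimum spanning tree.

30

Kruskal: consider edges lightest-first.
Cairo-Quito (1): add — endpoints in different components.
Lima-Tokyo (2): add — endpoints in different components.
Cairo-Paris (3): add — endpoints in different components.
Delhi-Quito (3): add — endpoints in different components.
Paris-Quito (3): skip — Paris and Quito already connected.
Cairo-Riga (6): add — endpoints in different components.
Cairo-Sofia (6): add — endpoints in different components.
Quito-Tokyo (9): add — endpoints in different components.
MST edges: Cairo-Quito, Lima-Tokyo, Cairo-Paris, Delhi-Quito, Cairo-Riga, Cairo-Sofia, Quito-Tokyo; total weight 1+2+3+3+6+6+9 = 30.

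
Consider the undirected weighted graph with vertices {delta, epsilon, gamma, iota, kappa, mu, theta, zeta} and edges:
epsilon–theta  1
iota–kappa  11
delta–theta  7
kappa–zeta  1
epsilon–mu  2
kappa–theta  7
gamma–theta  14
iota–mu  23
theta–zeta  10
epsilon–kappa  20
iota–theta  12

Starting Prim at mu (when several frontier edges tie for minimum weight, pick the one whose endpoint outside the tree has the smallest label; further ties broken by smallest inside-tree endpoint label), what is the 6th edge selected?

Prim's algorithm from mu:
Step 1: frontier [epsilon–mu 2, iota–mu 23] → take epsilon–mu (2); add epsilon.
Step 2: frontier [epsilon–theta 1, epsilon–kappa 20, iota–mu 23] → take epsilon–theta (1); add theta.
Step 3: frontier [epsilon–kappa 20, iota–mu 23, delta–theta 7, kappa–theta 7, theta–zeta 10, iota–theta 12, gamma–theta 14] → take delta–theta (7); add delta.
Step 4: frontier [epsilon–kappa 20, iota–mu 23, kappa–theta 7, theta–zeta 10, iota–theta 12, gamma–theta 14] → take kappa–theta (7); add kappa.
Step 5: frontier [kappa–zeta 1, iota–kappa 11, iota–mu 23, theta–zeta 10, iota–theta 12, gamma–theta 14] → take kappa–zeta (1); add zeta.
Step 6: frontier [iota–kappa 11, iota–mu 23, iota–theta 12, gamma–theta 14] → take iota–kappa (11); add iota.
Step 7: frontier [gamma–theta 14] → take gamma–theta (14); add gamma.
The 6th edge added is iota–kappa.

iota-kappa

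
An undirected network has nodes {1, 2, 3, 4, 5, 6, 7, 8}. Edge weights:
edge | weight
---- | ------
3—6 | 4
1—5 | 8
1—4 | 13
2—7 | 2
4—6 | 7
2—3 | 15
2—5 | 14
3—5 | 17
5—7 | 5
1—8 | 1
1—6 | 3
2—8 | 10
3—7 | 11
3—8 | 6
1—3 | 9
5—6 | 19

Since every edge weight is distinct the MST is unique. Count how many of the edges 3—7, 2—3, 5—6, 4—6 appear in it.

1

Kruskal's algorithm — process edges by increasing weight (ties by edge label):
1—8 (1): add — endpoints in different components.
2—7 (2): add — endpoints in different components.
1—6 (3): add — endpoints in different components.
3—6 (4): add — endpoints in different components.
5—7 (5): add — endpoints in different components.
3—8 (6): skip — 3 and 8 already connected.
4—6 (7): add — endpoints in different components.
1—5 (8): add — endpoints in different components.
MST edge set: {1—8, 2—7, 1—6, 3—6, 5—7, 4—6, 1—5}.
Of the listed edges, {4—6} are in the MST → 1.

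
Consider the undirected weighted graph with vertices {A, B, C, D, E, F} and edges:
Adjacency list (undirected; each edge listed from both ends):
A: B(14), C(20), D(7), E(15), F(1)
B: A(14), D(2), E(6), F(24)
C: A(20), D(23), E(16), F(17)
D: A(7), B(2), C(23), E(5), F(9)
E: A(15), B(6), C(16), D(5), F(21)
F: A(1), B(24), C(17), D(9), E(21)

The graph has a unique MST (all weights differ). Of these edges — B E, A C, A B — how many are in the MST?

Kruskal's algorithm — process edges by increasing weight (ties by edge label):
A F (1): add — endpoints in different components.
B D (2): add — endpoints in different components.
D E (5): add — endpoints in different components.
B E (6): skip — B and E already connected.
A D (7): add — endpoints in different components.
D F (9): skip — D and F already connected.
A B (14): skip — A and B already connected.
A E (15): skip — A and E already connected.
C E (16): add — endpoints in different components.
MST edge set: {A F, B D, D E, A D, C E}.
Of the listed edges, {} are in the MST → 0.

0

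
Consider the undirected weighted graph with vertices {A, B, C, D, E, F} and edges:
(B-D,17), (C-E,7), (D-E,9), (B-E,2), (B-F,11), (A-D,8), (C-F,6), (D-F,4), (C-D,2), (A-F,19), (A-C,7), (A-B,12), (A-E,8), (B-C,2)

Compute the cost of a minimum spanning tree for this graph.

17

Kruskal: consider edges lightest-first.
B-C (2): add — endpoints in different components.
B-E (2): add — endpoints in different components.
C-D (2): add — endpoints in different components.
D-F (4): add — endpoints in different components.
C-F (6): skip — C and F already connected.
A-C (7): add — endpoints in different components.
MST edges: B-C, B-E, C-D, D-F, A-C; total weight 2+2+2+4+7 = 17.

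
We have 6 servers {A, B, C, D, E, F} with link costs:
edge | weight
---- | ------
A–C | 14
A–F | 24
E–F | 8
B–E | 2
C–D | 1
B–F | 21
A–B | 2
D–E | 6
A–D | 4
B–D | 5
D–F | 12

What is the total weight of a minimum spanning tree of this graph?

17

Grow the tree from D using Prim:
Step 1: cheapest edge leaving the tree is C–D (1); add C.
Step 2: cheapest edge leaving the tree is A–D (4); add A.
Step 3: cheapest edge leaving the tree is A–B (2); add B.
Step 4: cheapest edge leaving the tree is B–E (2); add E.
Step 5: cheapest edge leaving the tree is E–F (8); add F.
MST edges: C–D, A–D, A–B, B–E, E–F; total weight 1+4+2+2+8 = 17.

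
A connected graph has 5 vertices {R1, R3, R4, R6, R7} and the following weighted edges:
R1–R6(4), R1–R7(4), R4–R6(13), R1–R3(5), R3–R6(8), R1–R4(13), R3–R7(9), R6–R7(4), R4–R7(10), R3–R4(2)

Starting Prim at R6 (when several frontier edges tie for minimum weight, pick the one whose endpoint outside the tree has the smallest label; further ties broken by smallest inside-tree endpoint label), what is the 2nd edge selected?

R1-R7

Grow the tree from R6 using Prim:
Step 1: cheapest edge leaving the tree is R1–R6 (4); add R1.
Step 2: cheapest edge leaving the tree is R1–R7 (4); add R7.
Step 3: cheapest edge leaving the tree is R1–R3 (5); add R3.
Step 4: cheapest edge leaving the tree is R3–R4 (2); add R4.
The 2nd edge added is R1–R7.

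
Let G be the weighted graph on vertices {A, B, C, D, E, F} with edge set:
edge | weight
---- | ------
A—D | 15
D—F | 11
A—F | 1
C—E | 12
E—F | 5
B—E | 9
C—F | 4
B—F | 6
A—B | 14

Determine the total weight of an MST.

Grow the tree from E using Prim:
Step 1: cheapest edge leaving the tree is E—F (5); add F.
Step 2: cheapest edge leaving the tree is A—F (1); add A.
Step 3: cheapest edge leaving the tree is C—F (4); add C.
Step 4: cheapest edge leaving the tree is B—F (6); add B.
Step 5: cheapest edge leaving the tree is D—F (11); add D.
MST edges: E—F, A—F, C—F, B—F, D—F; total weight 5+1+4+6+11 = 27.

27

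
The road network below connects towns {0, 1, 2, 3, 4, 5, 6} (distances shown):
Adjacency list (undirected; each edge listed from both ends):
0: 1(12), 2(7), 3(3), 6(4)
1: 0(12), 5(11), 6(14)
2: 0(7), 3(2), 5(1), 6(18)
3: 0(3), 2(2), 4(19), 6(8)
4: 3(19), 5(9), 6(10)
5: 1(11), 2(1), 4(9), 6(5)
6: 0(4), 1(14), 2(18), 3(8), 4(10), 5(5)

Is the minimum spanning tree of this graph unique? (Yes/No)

Yes

Kruskal's algorithm — process edges by increasing weight (ties by edge label):
2–5 (1): add — endpoints in different components.
2–3 (2): add — endpoints in different components.
0–3 (3): add — endpoints in different components.
0–6 (4): add — endpoints in different components.
5–6 (5): skip — 5 and 6 already connected.
0–2 (7): skip — 0 and 2 already connected.
3–6 (8): skip — 3 and 6 already connected.
4–5 (9): add — endpoints in different components.
4–6 (10): skip — 4 and 6 already connected.
1–5 (11): add — endpoints in different components.
Every non-tree edge has weight strictly greater than the heaviest edge on the tree path between its endpoints, so the MST is unique.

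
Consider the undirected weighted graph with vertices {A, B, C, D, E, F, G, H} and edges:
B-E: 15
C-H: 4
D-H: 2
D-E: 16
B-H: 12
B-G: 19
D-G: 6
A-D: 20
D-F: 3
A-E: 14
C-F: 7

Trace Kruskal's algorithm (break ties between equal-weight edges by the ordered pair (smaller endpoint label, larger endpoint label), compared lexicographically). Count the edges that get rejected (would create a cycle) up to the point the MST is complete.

1

Kruskal: consider edges lightest-first.
D-H (2): add — endpoints in different components.
D-F (3): add — endpoints in different components.
C-H (4): add — endpoints in different components.
D-G (6): add — endpoints in different components.
C-F (7): skip — C and F already connected.
B-H (12): add — endpoints in different components.
A-E (14): add — endpoints in different components.
B-E (15): add — endpoints in different components.
Edges rejected before the tree was complete: 1.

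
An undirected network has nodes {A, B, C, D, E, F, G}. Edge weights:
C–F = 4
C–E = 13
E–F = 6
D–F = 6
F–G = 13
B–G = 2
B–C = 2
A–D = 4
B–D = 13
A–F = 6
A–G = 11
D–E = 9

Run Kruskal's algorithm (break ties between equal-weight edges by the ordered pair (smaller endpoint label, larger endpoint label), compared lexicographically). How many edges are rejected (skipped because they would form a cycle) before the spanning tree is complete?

Sort edges by weight, then run Kruskal:
B–C (2): add — endpoints in different components.
B–G (2): add — endpoints in different components.
A–D (4): add — endpoints in different components.
C–F (4): add — endpoints in different components.
A–F (6): add — endpoints in different components.
D–F (6): skip — D and F already connected.
E–F (6): add — endpoints in different components.
Edges rejected before the tree was complete: 1.

1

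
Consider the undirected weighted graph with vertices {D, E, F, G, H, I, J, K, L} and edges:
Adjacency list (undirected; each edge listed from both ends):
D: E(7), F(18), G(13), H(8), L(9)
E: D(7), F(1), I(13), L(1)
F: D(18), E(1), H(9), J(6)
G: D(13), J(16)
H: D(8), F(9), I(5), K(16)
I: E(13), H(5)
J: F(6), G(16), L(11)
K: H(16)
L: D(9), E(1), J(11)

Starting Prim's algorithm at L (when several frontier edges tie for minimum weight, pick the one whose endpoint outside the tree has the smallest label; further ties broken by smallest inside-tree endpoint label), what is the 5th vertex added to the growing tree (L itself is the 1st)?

Prim, starting at L.
Step 1: frontier [E L 1, D L 9, J L 11] → take E L (1); add E.
Step 2: frontier [E F 1, D E 7, E I 13, D L 9, J L 11] → take E F (1); add F.
Step 3: frontier [D E 7, E I 13, F J 6, F H 9, D F 18, D L 9, J L 11] → take F J (6); add J.
Step 4: frontier [D E 7, E I 13, F H 9, D F 18, G J 16, D L 9] → take D E (7); add D.
Step 5: frontier [D H 8, D G 13, E I 13, F H 9, G J 16] → take D H (8); add H.
Step 6: frontier [D G 13, E I 13, H I 5, H K 16, G J 16] → take H I (5); add I.
Step 7: frontier [D G 13, H K 16, G J 16] → take D G (13); add G.
Step 8: frontier [H K 16] → take H K (16); add K.
Vertex order: L, E, F, J, D, H, I, G, K. The 5th vertex is D.

D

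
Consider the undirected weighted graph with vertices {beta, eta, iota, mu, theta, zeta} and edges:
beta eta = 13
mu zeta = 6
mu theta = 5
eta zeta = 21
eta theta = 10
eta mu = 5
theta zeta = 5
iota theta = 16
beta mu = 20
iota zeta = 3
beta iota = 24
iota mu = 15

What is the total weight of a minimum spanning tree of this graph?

31

Prim's algorithm from iota:
Step 1: frontier [iota zeta 3, iota mu 15, iota theta 16, beta iota 24] → take iota zeta (3); add zeta.
Step 2: frontier [iota mu 15, iota theta 16, beta iota 24, theta zeta 5, mu zeta 6, eta zeta 21] → take theta zeta (5); add theta.
Step 3: frontier [iota mu 15, beta iota 24, mu theta 5, eta theta 10, mu zeta 6, eta zeta 21] → take mu theta (5); add mu.
Step 4: frontier [beta iota 24, eta mu 5, beta mu 20, eta theta 10, eta zeta 21] → take eta mu (5); add eta.
Step 5: frontier [beta eta 13, beta iota 24, beta mu 20] → take beta eta (13); add beta.
MST edges: iota zeta, theta zeta, mu theta, eta mu, beta eta; total weight 3+5+5+5+13 = 31.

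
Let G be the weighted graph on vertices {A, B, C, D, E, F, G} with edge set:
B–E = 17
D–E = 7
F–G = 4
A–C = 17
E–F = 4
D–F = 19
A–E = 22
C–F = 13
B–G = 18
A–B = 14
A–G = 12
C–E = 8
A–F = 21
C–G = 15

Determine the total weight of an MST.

Kruskal: consider edges lightest-first.
E–F (4): add — endpoints in different components.
F–G (4): add — endpoints in different components.
D–E (7): add — endpoints in different components.
C–E (8): add — endpoints in different components.
A–G (12): add — endpoints in different components.
C–F (13): skip — C and F already connected.
A–B (14): add — endpoints in different components.
MST edges: E–F, F–G, D–E, C–E, A–G, A–B; total weight 4+4+7+8+12+14 = 49.

49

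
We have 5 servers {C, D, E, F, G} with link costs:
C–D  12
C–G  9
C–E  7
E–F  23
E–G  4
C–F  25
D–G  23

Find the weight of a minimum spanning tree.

Prim's algorithm from C:
Step 1: cheapest edge leaving the tree is C–E (7); add E.
Step 2: cheapest edge leaving the tree is E–G (4); add G.
Step 3: cheapest edge leaving the tree is C–D (12); add D.
Step 4: cheapest edge leaving the tree is E–F (23); add F.
MST edges: C–E, E–G, C–D, E–F; total weight 7+4+12+23 = 46.

46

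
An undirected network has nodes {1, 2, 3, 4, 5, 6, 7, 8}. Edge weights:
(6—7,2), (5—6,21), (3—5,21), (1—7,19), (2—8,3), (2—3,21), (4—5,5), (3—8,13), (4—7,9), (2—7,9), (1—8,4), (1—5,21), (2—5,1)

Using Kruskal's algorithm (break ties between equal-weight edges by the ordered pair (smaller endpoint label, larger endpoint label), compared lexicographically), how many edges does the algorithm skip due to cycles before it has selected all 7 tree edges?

1

Kruskal's algorithm — process edges by increasing weight (ties by edge label):
2—5 (1): add — endpoints in different components.
6—7 (2): add — endpoints in different components.
2—8 (3): add — endpoints in different components.
1—8 (4): add — endpoints in different components.
4—5 (5): add — endpoints in different components.
2—7 (9): add — endpoints in different components.
4—7 (9): skip — 4 and 7 already connected.
3—8 (13): add — endpoints in different components.
Edges rejected before the tree was complete: 1.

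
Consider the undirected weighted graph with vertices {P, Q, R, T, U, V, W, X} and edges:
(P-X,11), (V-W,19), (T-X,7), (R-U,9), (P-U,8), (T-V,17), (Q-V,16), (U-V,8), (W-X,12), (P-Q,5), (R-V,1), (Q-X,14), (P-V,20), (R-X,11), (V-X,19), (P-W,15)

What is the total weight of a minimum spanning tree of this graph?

52

Prim's algorithm from T:
Step 1: cheapest edge leaving the tree is T-X (7); add X.
Step 2: cheapest edge leaving the tree is P-X (11); add P.
Step 3: cheapest edge leaving the tree is P-Q (5); add Q.
Step 4: cheapest edge leaving the tree is P-U (8); add U.
Step 5: cheapest edge leaving the tree is U-V (8); add V.
Step 6: cheapest edge leaving the tree is R-V (1); add R.
Step 7: cheapest edge leaving the tree is W-X (12); add W.
MST edges: T-X, P-X, P-Q, P-U, U-V, R-V, W-X; total weight 7+11+5+8+8+1+12 = 52.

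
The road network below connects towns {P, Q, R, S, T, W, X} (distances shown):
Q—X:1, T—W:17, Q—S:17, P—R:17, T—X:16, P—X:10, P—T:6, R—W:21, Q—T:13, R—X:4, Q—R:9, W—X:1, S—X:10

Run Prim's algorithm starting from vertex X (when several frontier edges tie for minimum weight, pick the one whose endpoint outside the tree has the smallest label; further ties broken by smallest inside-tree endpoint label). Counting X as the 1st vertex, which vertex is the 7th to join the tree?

Prim's algorithm from X:
Step 1: frontier [Q—X 1, W—X 1, R—X 4, P—X 10, S—X 10, T—X 16] → take Q—X (1); add Q.
Step 2: frontier [Q—R 9, Q—T 13, Q—S 17, W—X 1, R—X 4, P—X 10, S—X 10, T—X 16] → take W—X (1); add W.
Step 3: frontier [Q—R 9, Q—T 13, Q—S 17, T—W 17, R—W 21, R—X 4, P—X 10, S—X 10, T—X 16] → take R—X (4); add R.
Step 4: frontier [Q—T 13, Q—S 17, P—R 17, T—W 17, P—X 10, S—X 10, T—X 16] → take P—X (10); add P.
Step 5: frontier [P—T 6, Q—T 13, Q—S 17, T—W 17, S—X 10, T—X 16] → take P—T (6); add T.
Step 6: frontier [Q—S 17, S—X 10] → take S—X (10); add S.
Vertex order: X, Q, W, R, P, T, S. The 7th vertex is S.

S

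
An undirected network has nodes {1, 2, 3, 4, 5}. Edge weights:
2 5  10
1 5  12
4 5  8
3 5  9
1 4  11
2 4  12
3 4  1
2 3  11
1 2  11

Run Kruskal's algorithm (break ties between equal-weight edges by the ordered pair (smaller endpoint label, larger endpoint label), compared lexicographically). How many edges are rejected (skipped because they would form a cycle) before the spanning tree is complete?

1

Sort edges by weight, then run Kruskal:
3 4 (1): add. Components now {1} {2} {3,4} {5}
4 5 (8): add. Components now {1} {2} {3,4,5}
3 5 (9): skip — 3 and 5 already connected.
2 5 (10): add. Components now {1} {2,3,4,5}
1 2 (11): add. Components now {1,2,3,4,5}
Edges rejected before the tree was complete: 1.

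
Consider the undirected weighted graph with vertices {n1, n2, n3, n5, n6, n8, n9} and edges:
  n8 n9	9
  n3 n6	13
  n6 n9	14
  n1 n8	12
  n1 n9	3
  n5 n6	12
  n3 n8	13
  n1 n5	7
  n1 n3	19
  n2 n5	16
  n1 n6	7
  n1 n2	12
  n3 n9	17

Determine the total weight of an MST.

Kruskal: consider edges lightest-first.
n1 n9 (3): add. Components now {n2} {n8} {n1,n9} {n6} {n3} {n5}
n1 n5 (7): add. Components now {n2} {n8} {n1,n5,n9} {n6} {n3}
n1 n6 (7): add. Components now {n2} {n8} {n1,n5,n6,n9} {n3}
n8 n9 (9): add. Components now {n2} {n1,n5,n6,n8,n9} {n3}
n1 n2 (12): add. Components now {n1,n2,n5,n6,n8,n9} {n3}
n1 n8 (12): skip — n8 and n1 already connected.
n5 n6 (12): skip — n6 and n5 already connected.
n3 n6 (13): add. Components now {n1,n2,n3,n5,n6,n8,n9}
MST edges: n1 n9, n1 n5, n1 n6, n8 n9, n1 n2, n3 n6; total weight 3+7+7+9+12+13 = 51.

51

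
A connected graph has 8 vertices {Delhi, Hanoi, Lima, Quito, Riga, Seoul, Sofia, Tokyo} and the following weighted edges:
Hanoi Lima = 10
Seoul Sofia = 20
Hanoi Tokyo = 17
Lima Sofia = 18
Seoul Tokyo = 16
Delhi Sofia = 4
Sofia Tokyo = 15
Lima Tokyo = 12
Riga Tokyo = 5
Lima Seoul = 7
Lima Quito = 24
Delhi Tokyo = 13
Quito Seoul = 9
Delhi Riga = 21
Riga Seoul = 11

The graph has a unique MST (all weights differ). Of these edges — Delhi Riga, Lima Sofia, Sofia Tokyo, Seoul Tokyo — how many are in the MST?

Kruskal's algorithm — process edges by increasing weight (ties by edge label):
Delhi Sofia (4): add — endpoints in different components.
Riga Tokyo (5): add — endpoints in different components.
Lima Seoul (7): add — endpoints in different components.
Quito Seoul (9): add — endpoints in different components.
Hanoi Lima (10): add — endpoints in different components.
Riga Seoul (11): add — endpoints in different components.
Lima Tokyo (12): skip — Lima and Tokyo already connected.
Delhi Tokyo (13): add — endpoints in different components.
MST edge set: {Delhi Sofia, Riga Tokyo, Lima Seoul, Quito Seoul, Hanoi Lima, Riga Seoul, Delhi Tokyo}.
Of the listed edges, {} are in the MST → 0.

0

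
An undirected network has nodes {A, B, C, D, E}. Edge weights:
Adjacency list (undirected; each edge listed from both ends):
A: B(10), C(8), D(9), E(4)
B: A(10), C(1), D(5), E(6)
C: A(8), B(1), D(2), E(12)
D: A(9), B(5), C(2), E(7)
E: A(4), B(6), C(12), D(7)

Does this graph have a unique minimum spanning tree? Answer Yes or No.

Yes

Sort edges by weight, then run Kruskal:
B–C (1): add — endpoints in different components.
C–D (2): add — endpoints in different components.
A–E (4): add — endpoints in different components.
B–D (5): skip — B and D already connected.
B–E (6): add — endpoints in different components.
Every non-tree edge has weight strictly greater than the heaviest edge on the tree path between its endpoints, so the MST is unique.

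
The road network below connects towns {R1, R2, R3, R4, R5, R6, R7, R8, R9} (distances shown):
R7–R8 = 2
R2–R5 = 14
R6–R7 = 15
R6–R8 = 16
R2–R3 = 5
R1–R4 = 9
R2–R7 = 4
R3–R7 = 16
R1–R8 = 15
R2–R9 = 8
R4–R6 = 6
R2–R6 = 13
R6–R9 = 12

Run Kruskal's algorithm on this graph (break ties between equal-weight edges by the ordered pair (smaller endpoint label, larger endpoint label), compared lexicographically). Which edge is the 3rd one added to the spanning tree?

Kruskal's algorithm — process edges by increasing weight (ties by edge label):
R7–R8 (2): add — endpoints in different components.
R2–R7 (4): add — endpoints in different components.
R2–R3 (5): add — endpoints in different components.
R4–R6 (6): add — endpoints in different components.
R2–R9 (8): add — endpoints in different components.
R1–R4 (9): add — endpoints in different components.
R6–R9 (12): add — endpoints in different components.
R2–R6 (13): skip — R6 and R2 already connected.
R2–R5 (14): add — endpoints in different components.
The 3rd edge added is R2–R3.

R2-R3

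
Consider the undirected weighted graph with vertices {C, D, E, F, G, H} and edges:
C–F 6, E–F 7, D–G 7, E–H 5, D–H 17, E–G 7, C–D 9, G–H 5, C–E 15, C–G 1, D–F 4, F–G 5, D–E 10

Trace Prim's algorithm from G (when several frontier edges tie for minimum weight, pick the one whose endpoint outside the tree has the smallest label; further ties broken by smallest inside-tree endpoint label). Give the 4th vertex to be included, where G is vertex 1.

Prim, starting at G.
Step 1: frontier [C–G 1, F–G 5, G–H 5, D–G 7, E–G 7] → take C–G (1); add C.
Step 2: frontier [C–F 6, C–D 9, C–E 15, F–G 5, G–H 5, D–G 7, E–G 7] → take F–G (5); add F.
Step 3: frontier [C–D 9, C–E 15, D–F 4, E–F 7, G–H 5, D–G 7, E–G 7] → take D–F (4); add D.
Step 4: frontier [C–E 15, D–E 10, D–H 17, E–F 7, G–H 5, E–G 7] → take G–H (5); add H.
Step 5: frontier [C–E 15, D–E 10, E–F 7, E–G 7, E–H 5] → take E–H (5); add E.
Vertex order: G, C, F, D, H, E. The 4th vertex is D.

D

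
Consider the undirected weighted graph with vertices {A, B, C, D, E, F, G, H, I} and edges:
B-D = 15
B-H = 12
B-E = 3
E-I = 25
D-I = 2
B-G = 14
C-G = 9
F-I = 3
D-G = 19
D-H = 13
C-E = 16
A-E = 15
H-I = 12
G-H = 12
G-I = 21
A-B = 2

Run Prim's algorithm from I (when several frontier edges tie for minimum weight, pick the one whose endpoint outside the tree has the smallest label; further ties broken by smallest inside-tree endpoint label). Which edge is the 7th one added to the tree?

Grow the tree from I using Prim:
Step 1: cheapest edge leaving the tree is D-I (2); add D.
Step 2: cheapest edge leaving the tree is F-I (3); add F.
Step 3: cheapest edge leaving the tree is H-I (12); add H.
Step 4: cheapest edge leaving the tree is B-H (12); add B.
Step 5: cheapest edge leaving the tree is A-B (2); add A.
Step 6: cheapest edge leaving the tree is B-E (3); add E.
Step 7: cheapest edge leaving the tree is G-H (12); add G.
Step 8: cheapest edge leaving the tree is C-G (9); add C.
The 7th edge added is G-H.

G-H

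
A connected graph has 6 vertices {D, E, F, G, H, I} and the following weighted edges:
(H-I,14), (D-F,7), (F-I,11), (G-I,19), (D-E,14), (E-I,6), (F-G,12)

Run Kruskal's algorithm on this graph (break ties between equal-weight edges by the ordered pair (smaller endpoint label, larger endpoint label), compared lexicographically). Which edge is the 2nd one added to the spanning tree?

Kruskal's algorithm — process edges by increasing weight (ties by edge label):
E-I (6): add — endpoints in different components.
D-F (7): add — endpoints in different components.
F-I (11): add — endpoints in different components.
F-G (12): add — endpoints in different components.
D-E (14): skip — D and E already connected.
H-I (14): add — endpoints in different components.
The 2nd edge added is D-F.

D-F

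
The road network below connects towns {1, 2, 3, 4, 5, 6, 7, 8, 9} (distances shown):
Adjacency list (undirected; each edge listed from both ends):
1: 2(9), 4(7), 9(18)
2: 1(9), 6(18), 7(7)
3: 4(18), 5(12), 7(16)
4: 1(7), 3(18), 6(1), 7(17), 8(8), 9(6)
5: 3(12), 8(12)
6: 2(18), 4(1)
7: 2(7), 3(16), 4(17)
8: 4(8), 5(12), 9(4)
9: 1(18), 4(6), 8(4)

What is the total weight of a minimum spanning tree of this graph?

58

Prim, starting at 5.
Step 1: frontier [3 5 12, 5 8 12] → take 3 5 (12); add 3.
Step 2: frontier [3 7 16, 3 4 18, 5 8 12] → take 5 8 (12); add 8.
Step 3: frontier [3 7 16, 3 4 18, 8 9 4, 4 8 8] → take 8 9 (4); add 9.
Step 4: frontier [3 7 16, 3 4 18, 4 8 8, 4 9 6, 1 9 18] → take 4 9 (6); add 4.
Step 5: frontier [3 7 16, 4 6 1, 1 4 7, 4 7 17, 1 9 18] → take 4 6 (1); add 6.
Step 6: frontier [3 7 16, 1 4 7, 4 7 17, 2 6 18, 1 9 18] → take 1 4 (7); add 1.
Step 7: frontier [1 2 9, 3 7 16, 4 7 17, 2 6 18] → take 1 2 (9); add 2.
Step 8: frontier [2 7 7, 3 7 16, 4 7 17] → take 2 7 (7); add 7.
MST edges: 3 5, 5 8, 8 9, 4 9, 4 6, 1 4, 1 2, 2 7; total weight 12+12+4+6+1+7+9+7 = 58.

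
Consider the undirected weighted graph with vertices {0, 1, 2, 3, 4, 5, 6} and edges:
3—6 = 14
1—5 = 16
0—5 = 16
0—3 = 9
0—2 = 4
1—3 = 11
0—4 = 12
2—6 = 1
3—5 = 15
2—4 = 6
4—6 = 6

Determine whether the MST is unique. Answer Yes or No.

No

Kruskal: consider edges lightest-first.
2—6 (1): add — endpoints in different components.
0—2 (4): add — endpoints in different components.
2—4 (6): add — endpoints in different components.
4—6 (6): skip — 4 and 6 already connected.
0—3 (9): add — endpoints in different components.
1—3 (11): add — endpoints in different components.
0—4 (12): skip — 0 and 4 already connected.
3—6 (14): skip — 3 and 6 already connected.
3—5 (15): add — endpoints in different components.
Non-tree edge 4—6 has weight 6, equal to the heaviest edge on its tree cycle — swapping gives another MST of the same weight. Not unique.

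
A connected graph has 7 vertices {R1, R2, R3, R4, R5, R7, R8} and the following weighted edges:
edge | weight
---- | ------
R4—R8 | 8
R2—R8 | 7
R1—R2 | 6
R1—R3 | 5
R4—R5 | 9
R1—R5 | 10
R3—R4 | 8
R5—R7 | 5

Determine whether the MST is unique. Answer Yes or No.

No

Sort edges by weight, then run Kruskal:
R1—R3 (5): add — endpoints in different components.
R5—R7 (5): add — endpoints in different components.
R1—R2 (6): add — endpoints in different components.
R2—R8 (7): add — endpoints in different components.
R3—R4 (8): add — endpoints in different components.
R4—R8 (8): skip — R4 and R8 already connected.
R4—R5 (9): add — endpoints in different components.
Non-tree edge R4—R8 has weight 8, equal to the heaviest edge on its tree cycle — swapping gives another MST of the same weight. Not unique.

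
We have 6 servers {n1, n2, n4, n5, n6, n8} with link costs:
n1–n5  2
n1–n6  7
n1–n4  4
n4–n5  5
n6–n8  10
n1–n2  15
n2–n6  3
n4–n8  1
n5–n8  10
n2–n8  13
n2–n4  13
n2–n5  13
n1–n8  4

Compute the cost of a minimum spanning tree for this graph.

17

Prim, starting at n2.
Step 1: cheapest edge leaving the tree is n2–n6 (3); add n6.
Step 2: cheapest edge leaving the tree is n1–n6 (7); add n1.
Step 3: cheapest edge leaving the tree is n1–n5 (2); add n5.
Step 4: cheapest edge leaving the tree is n1–n4 (4); add n4.
Step 5: cheapest edge leaving the tree is n4–n8 (1); add n8.
MST edges: n2–n6, n1–n6, n1–n5, n1–n4, n4–n8; total weight 3+7+2+4+1 = 17.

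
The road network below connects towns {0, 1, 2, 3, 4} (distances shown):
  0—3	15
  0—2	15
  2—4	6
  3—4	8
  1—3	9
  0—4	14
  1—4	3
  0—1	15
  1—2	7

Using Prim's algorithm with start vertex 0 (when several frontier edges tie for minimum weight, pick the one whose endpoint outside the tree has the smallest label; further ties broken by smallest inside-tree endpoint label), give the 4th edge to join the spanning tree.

Grow the tree from 0 using Prim:
Step 1: frontier [0—4 14, 0—1 15, 0—2 15, 0—3 15] → take 0—4 (14); add 4.
Step 2: frontier [0—1 15, 0—2 15, 0—3 15, 1—4 3, 2—4 6, 3—4 8] → take 1—4 (3); add 1.
Step 3: frontier [0—2 15, 0—3 15, 1—2 7, 1—3 9, 2—4 6, 3—4 8] → take 2—4 (6); add 2.
Step 4: frontier [0—3 15, 1—3 9, 3—4 8] → take 3—4 (8); add 3.
The 4th edge added is 3—4.

3-4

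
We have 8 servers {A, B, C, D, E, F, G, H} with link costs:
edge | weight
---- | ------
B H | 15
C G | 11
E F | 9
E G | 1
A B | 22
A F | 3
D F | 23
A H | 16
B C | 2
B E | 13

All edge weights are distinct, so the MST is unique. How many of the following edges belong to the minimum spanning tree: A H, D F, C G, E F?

3

Kruskal: consider edges lightest-first.
E G (1): add — endpoints in different components.
B C (2): add — endpoints in different components.
A F (3): add — endpoints in different components.
E F (9): add — endpoints in different components.
C G (11): add — endpoints in different components.
B E (13): skip — B and E already connected.
B H (15): add — endpoints in different components.
A H (16): skip — A and H already connected.
A B (22): skip — A and B already connected.
D F (23): add — endpoints in different components.
MST edge set: {E G, B C, A F, E F, C G, B H, D F}.
Of the listed edges, {D F, C G, E F} are in the MST → 3.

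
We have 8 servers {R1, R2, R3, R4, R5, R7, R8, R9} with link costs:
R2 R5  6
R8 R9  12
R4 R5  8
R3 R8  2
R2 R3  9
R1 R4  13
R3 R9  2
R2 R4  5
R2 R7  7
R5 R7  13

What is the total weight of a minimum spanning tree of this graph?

44

Kruskal's algorithm — process edges by increasing weight (ties by edge label):
R3 R8 (2): add — endpoints in different components.
R3 R9 (2): add — endpoints in different components.
R2 R4 (5): add — endpoints in different components.
R2 R5 (6): add — endpoints in different components.
R2 R7 (7): add — endpoints in different components.
R4 R5 (8): skip — R4 and R5 already connected.
R2 R3 (9): add — endpoints in different components.
R8 R9 (12): skip — R9 and R8 already connected.
R1 R4 (13): add — endpoints in different components.
MST edges: R3 R8, R3 R9, R2 R4, R2 R5, R2 R7, R2 R3, R1 R4; total weight 2+2+5+6+7+9+13 = 44.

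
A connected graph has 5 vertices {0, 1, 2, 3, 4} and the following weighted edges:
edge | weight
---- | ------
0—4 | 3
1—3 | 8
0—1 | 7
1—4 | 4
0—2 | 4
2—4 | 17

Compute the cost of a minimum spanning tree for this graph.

19

Sort edges by weight, then run Kruskal:
0—4 (3): add — endpoints in different components.
0—2 (4): add — endpoints in different components.
1—4 (4): add — endpoints in different components.
0—1 (7): skip — 0 and 1 already connected.
1—3 (8): add — endpoints in different components.
MST edges: 0—4, 0—2, 1—4, 1—3; total weight 3+4+4+8 = 19.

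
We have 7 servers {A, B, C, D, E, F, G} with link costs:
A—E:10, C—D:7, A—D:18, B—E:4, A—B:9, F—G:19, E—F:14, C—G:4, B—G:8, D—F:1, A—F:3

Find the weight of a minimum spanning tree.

27

Sort edges by weight, then run Kruskal:
D—F (1): add — endpoints in different components.
A—F (3): add — endpoints in different components.
B—E (4): add — endpoints in different components.
C—G (4): add — endpoints in different components.
C—D (7): add — endpoints in different components.
B—G (8): add — endpoints in different components.
MST edges: D—F, A—F, B—E, C—G, C—D, B—G; total weight 1+3+4+4+7+8 = 27.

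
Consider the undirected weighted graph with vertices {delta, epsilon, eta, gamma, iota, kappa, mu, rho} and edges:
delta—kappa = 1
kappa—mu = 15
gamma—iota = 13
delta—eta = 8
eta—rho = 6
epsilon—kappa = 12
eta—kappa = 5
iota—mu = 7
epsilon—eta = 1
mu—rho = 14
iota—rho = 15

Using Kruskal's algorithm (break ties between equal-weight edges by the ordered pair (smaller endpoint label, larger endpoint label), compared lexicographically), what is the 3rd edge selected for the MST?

eta-kappa

Kruskal: consider edges lightest-first.
delta—kappa (1): add — endpoints in different components.
epsilon—eta (1): add — endpoints in different components.
eta—kappa (5): add — endpoints in different components.
eta—rho (6): add — endpoints in different components.
iota—mu (7): add — endpoints in different components.
delta—eta (8): skip — delta and eta already connected.
epsilon—kappa (12): skip — epsilon and kappa already connected.
gamma—iota (13): add — endpoints in different components.
mu—rho (14): add — endpoints in different components.
The 3rd edge added is eta—kappa.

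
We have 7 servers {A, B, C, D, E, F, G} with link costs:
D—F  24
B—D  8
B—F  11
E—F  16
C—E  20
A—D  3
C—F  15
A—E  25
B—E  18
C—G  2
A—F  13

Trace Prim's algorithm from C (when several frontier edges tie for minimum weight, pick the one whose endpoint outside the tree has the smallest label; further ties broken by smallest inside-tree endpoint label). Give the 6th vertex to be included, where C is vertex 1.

Grow the tree from C using Prim:
Step 1: cheapest edge leaving the tree is C—G (2); add G.
Step 2: cheapest edge leaving the tree is C—F (15); add F.
Step 3: cheapest edge leaving the tree is B—F (11); add B.
Step 4: cheapest edge leaving the tree is B—D (8); add D.
Step 5: cheapest edge leaving the tree is A—D (3); add A.
Step 6: cheapest edge leaving the tree is E—F (16); add E.
Vertex order: C, G, F, B, D, A, E. The 6th vertex is A.

A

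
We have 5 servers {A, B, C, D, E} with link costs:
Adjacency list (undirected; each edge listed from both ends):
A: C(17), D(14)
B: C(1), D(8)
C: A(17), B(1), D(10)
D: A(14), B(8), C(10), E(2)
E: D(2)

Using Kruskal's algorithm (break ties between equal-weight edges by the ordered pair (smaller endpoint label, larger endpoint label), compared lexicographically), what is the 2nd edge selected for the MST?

Sort edges by weight, then run Kruskal:
B–C (1): add. Components now {A} {B,C} {D} {E}
D–E (2): add. Components now {A} {B,C} {D,E}
B–D (8): add. Components now {A} {B,C,D,E}
C–D (10): skip — C and D already connected.
A–D (14): add. Components now {A,B,C,D,E}
The 2nd edge added is D–E.

D-E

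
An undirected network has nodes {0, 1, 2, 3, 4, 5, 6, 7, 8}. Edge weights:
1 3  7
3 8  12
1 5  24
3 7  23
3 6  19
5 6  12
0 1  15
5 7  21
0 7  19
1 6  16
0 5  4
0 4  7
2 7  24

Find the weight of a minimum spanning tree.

100

Kruskal: consider edges lightest-first.
0 5 (4): add — endpoints in different components.
0 4 (7): add — endpoints in different components.
1 3 (7): add — endpoints in different components.
3 8 (12): add — endpoints in different components.
5 6 (12): add — endpoints in different components.
0 1 (15): add — endpoints in different components.
1 6 (16): skip — 1 and 6 already connected.
0 7 (19): add — endpoints in different components.
3 6 (19): skip — 3 and 6 already connected.
5 7 (21): skip — 5 and 7 already connected.
3 7 (23): skip — 3 and 7 already connected.
1 5 (24): skip — 1 and 5 already connected.
2 7 (24): add — endpoints in different components.
MST edges: 0 5, 0 4, 1 3, 3 8, 5 6, 0 1, 0 7, 2 7; total weight 4+7+7+12+12+15+19+24 = 100.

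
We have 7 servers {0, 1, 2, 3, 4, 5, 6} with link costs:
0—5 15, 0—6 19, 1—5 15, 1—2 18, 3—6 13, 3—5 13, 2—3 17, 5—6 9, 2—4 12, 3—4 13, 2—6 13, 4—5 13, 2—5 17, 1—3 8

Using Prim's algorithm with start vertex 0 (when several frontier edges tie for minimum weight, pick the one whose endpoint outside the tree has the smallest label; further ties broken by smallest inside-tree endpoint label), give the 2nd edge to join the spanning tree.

5-6

Prim, starting at 0.
Step 1: cheapest edge leaving the tree is 0—5 (15); add 5.
Step 2: cheapest edge leaving the tree is 5—6 (9); add 6.
Step 3: cheapest edge leaving the tree is 2—6 (13); add 2.
Step 4: cheapest edge leaving the tree is 2—4 (12); add 4.
Step 5: cheapest edge leaving the tree is 3—4 (13); add 3.
Step 6: cheapest edge leaving the tree is 1—3 (8); add 1.
The 2nd edge added is 5—6.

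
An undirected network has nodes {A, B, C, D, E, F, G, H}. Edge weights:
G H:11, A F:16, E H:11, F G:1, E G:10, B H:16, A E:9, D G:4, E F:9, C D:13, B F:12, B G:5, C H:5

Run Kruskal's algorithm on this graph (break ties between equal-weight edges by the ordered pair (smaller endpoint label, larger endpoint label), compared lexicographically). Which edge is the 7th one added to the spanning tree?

Kruskal's algorithm — process edges by increasing weight (ties by edge label):
F G (1): add — endpoints in different components.
D G (4): add — endpoints in different components.
B G (5): add — endpoints in different components.
C H (5): add — endpoints in different components.
A E (9): add — endpoints in different components.
E F (9): add — endpoints in different components.
E G (10): skip — E and G already connected.
E H (11): add — endpoints in different components.
The 7th edge added is E H.

E-H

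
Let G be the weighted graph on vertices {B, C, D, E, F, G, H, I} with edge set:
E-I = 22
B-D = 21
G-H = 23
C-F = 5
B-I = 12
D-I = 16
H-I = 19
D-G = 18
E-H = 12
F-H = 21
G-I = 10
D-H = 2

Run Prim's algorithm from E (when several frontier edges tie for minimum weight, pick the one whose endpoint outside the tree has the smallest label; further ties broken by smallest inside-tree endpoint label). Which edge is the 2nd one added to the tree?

Grow the tree from E using Prim:
Step 1: frontier [E-H 12, E-I 22] → take E-H (12); add H.
Step 2: frontier [E-I 22, D-H 2, H-I 19, F-H 21, G-H 23] → take D-H (2); add D.
Step 3: frontier [D-I 16, D-G 18, B-D 21, E-I 22, H-I 19, F-H 21, G-H 23] → take D-I (16); add I.
Step 4: frontier [D-G 18, B-D 21, F-H 21, G-H 23, G-I 10, B-I 12] → take G-I (10); add G.
Step 5: frontier [B-D 21, F-H 21, B-I 12] → take B-I (12); add B.
Step 6: frontier [F-H 21] → take F-H (21); add F.
Step 7: frontier [C-F 5] → take C-F (5); add C.
The 2nd edge added is D-H.

D-H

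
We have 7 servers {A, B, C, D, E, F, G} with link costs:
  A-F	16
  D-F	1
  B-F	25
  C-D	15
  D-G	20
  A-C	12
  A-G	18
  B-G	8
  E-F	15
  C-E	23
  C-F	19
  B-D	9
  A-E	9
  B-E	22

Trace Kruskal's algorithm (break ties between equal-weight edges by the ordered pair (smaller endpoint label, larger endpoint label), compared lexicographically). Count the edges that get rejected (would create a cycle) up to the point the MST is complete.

0

Kruskal's algorithm — process edges by increasing weight (ties by edge label):
D-F (1): add — endpoints in different components.
B-G (8): add — endpoints in different components.
A-E (9): add — endpoints in different components.
B-D (9): add — endpoints in different components.
A-C (12): add — endpoints in different components.
C-D (15): add — endpoints in different components.
Edges rejected before the tree was complete: 0.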